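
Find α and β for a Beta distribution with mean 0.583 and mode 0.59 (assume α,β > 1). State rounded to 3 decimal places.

α = 14.991, β = 10.723

With s = α+β: μ = α/s and mode = (α−1)/(s−2). Eliminating α = μs,
μs − 1 = m(s−2) ⇒ s(μ−m) = 1−2m ⇒ s = -0.18/-0.007 = 25.7143.
So α = μs = 14.991, β = (1−μ)s = 10.723.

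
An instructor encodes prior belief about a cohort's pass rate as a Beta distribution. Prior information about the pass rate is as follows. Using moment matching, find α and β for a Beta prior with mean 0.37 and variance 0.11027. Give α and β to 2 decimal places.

α = 0.41, β = 0.70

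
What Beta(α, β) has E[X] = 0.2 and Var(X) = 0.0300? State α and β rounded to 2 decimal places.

α = 0.87, β = 3.47

Write ν = α+β; then α = μν and Var = μ(1−μ)/(ν+1).
ν = μ(1−μ)/Var − 1 = 0.16/0.0300 − 1 = 4.3333.
α = 0.2·4.3333 = 0.87, β = 0.8·4.3333 = 3.47.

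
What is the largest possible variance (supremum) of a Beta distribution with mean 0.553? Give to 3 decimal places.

0.247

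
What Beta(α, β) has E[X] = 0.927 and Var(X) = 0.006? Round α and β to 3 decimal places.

By moment matching, α+β = μ(1−μ)/σ² − 1 = (0.927·0.073)/0.006 − 1 = 11.2785 − 1 = 10.2785.
Since α/(α+β) = μ, α = 0.927·10.2785 = 9.528 and β = 0.073·10.2785 = 0.750.

α = 9.528, β = 0.750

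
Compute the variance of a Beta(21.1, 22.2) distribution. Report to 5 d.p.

0.00564

μ = 21.1/43.3 = 0.487298; Var = μ(1−μ)/(α+β+1) = 0.2498387/44.3 = 0.00564.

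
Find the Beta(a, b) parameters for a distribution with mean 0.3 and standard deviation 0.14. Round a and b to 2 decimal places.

σ² = 0.14² = 0.0196.
With s = a+b, Var = μ(1−μ)/(s+1), so s+1 = (0.3×0.7)/0.0196 = 10.7143 and s = 9.7143.
a = μs = 2.91, b = (1−μ)s = 6.80.

a = 2.91, b = 6.80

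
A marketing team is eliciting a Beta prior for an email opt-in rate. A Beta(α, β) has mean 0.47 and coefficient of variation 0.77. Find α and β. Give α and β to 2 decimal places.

α = 0.42, β = 0.48

σ = CV·μ = 0.77×0.47 = 0.36190, so σ² = 0.130972.
s+1 = μ(1−μ)/σ² = 0.2491/0.130972 = 1.9019, so s = α+β = 0.9019.
α = μs = 0.42, β = (1−μ)s = 0.48.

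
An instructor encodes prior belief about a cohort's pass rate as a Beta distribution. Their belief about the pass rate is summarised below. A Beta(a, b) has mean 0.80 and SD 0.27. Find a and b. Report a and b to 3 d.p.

a = 0.956, b = 0.239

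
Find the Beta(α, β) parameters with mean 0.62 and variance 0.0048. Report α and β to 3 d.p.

α = 29.812, β = 18.272

Let s = α+β. The Beta variance is μ(1−μ)/(s+1).
So s+1 = μ(1−μ)/σ² = (0.62×0.38)/0.0048 = 0.2356/0.0048 = 49.0833, giving s = 48.0833.
Then α = μs = 0.62×48.0833 = 29.812 and β = (1−μ)s = 0.38×48.0833 = 18.272.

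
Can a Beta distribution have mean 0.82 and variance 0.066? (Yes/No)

Yes

For any Beta, Var(X) < E[X]·(1−E[X]).
Here μ(1−μ) = 0.82×0.18 = 0.1476, and 0.066 < 0.1476.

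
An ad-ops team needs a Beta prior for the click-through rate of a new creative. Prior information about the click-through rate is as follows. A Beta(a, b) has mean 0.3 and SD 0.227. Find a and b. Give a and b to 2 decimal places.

σ² = 0.227² = 0.051529.
With s = a+b, Var = μ(1−μ)/(s+1), so s+1 = (0.3×0.7)/0.051529 = 4.0754 and s = 3.0754.
a = μs = 0.92, b = (1−μ)s = 2.15.

a = 0.92, b = 2.15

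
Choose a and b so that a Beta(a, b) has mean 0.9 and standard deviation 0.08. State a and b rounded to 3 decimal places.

a = 11.756, b = 1.306

Variance = 0.08² = 0.0064. The moment-matching identity a+b = μ(1−μ)/Var − 1 gives
a+b = 0.09/0.0064 − 1 = 13.0625, so a = μ·13.0625 = 11.756 and b = (1−μ)·13.0625 = 1.306.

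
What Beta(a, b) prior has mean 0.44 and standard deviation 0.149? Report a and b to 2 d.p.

a = 4.44, b = 5.66

First σ² = 0.022201. Setting a = μn, b = (1−μ)n with n = a+b,
μ(1−μ)/(n+1) = 0.022201 ⇒ n+1 = 0.2464/0.022201 = 11.0986 ⇒ n = 10.0986.
Hence a = 0.44×10.0986 = 4.44, b = 0.56×10.0986 = 5.66.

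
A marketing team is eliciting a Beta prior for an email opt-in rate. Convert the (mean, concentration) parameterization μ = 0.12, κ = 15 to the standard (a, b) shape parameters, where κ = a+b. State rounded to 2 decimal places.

Split κ in proportion μ : (1−μ): a = 0.12·15 = 1.80, b = 15 − 1.80 = 13.20.

a = 1.80, b = 13.20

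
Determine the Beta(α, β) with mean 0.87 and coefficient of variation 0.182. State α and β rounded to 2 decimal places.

σ = CV·μ = 0.182×0.87 = 0.15834, so σ² = 0.025072.
s+1 = μ(1−μ)/σ² = 0.1131/0.025072 = 4.5111, so s = α+β = 3.5111.
α = μs = 3.05, β = (1−μ)s = 0.46.

α = 3.05, β = 0.46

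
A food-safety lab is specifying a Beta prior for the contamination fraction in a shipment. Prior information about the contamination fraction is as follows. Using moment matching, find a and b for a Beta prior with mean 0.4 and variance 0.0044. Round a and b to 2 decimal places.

a = 21.42, b = 32.13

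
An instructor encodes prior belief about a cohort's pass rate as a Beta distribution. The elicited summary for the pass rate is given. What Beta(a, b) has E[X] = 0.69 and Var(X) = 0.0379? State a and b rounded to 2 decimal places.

Let s = a+b. The Beta variance is μ(1−μ)/(s+1).
So s+1 = μ(1−μ)/σ² = (0.69×0.31)/0.0379 = 0.2139/0.0379 = 5.6438, giving s = 4.6438.
Then a = μs = 0.69×4.6438 = 3.20 and b = (1−μ)s = 0.31×4.6438 = 1.44.

a = 3.20, b = 1.44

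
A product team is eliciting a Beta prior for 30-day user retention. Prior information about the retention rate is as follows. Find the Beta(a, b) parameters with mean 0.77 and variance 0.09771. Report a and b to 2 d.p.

Write ν = a+b; then a = μν and Var = μ(1−μ)/(ν+1).
ν = μ(1−μ)/Var − 1 = 0.1771/0.09771 − 1 = 0.8125.
a = 0.77·0.8125 = 0.63, b = 0.23·0.8125 = 0.19.

a = 0.63, b = 0.19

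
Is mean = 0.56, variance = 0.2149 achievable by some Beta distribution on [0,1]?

For any Beta, Var(X) < E[X]·(1−E[X]).
Here μ(1−μ) = 0.56×0.44 = 0.2464, and 0.2149 < 0.2464.

Yes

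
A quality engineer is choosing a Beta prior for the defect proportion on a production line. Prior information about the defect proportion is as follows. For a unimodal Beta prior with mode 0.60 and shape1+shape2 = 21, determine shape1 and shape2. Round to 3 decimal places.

shape1 = 12.400, shape2 = 8.600

For shape1,shape2>1 the mode is (shape1−1)/(shape1+shape2−2), so shape1 = mode·(κ−2)+1 = 0.60×19+1 = 12.400.
And shape2 = (1−mode)·(κ−2)+1 = 0.40×19+1 = 8.600.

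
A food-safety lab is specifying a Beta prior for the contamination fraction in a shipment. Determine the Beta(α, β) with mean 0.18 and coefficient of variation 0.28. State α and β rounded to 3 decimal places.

σ = CV·μ = 0.28×0.18 = 0.05040, so σ² = 0.002540.
s+1 = μ(1−μ)/σ² = 0.1476/0.002540 = 58.1066, so s = α+β = 57.1066.
α = μs = 10.279, β = (1−μ)s = 46.827.

α = 10.279, β = 46.827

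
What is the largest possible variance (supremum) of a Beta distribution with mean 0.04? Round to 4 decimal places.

Var = μ(1−μ)/(α+β+1), which approaches μ(1−μ) as α+β → 0.
So the supremum is μ(1−μ) = 0.04×0.96 = 0.0384.

0.0384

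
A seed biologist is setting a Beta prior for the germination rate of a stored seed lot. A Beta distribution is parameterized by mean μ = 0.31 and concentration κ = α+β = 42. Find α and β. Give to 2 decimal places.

α = 13.02, β = 28.98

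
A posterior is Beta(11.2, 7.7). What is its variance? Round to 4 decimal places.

α+β = 18.9 and αβ = 86.24, so Var = αβ/[(α+β)²(α+β+1)] = 86.24/7108.479 = 0.0121.

0.0121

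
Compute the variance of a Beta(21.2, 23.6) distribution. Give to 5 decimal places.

μ = 21.2/44.8 = 0.473214; Var = μ(1−μ)/(α+β+1) = 0.2492825/45.8 = 0.00544.

0.00544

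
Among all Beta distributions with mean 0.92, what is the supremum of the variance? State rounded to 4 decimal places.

Var = μ(1−μ)/(α+β+1), which approaches μ(1−μ) as α+β → 0.
So the supremum is μ(1−μ) = 0.92×0.08 = 0.0736.

0.0736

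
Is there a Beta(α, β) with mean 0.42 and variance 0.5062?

A Beta with mean μ has variance μ(1−μ)/(α+β+1) < μ(1−μ).
Here μ(1−μ) = 0.42×0.58 = 0.2436, and 0.5062 ≥ 0.2436.

No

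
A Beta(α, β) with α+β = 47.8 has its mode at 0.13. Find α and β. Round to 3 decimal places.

For α,β>1 the mode is (α−1)/(α+β−2), so α = mode·(κ−2)+1 = 0.13×45.8+1 = 6.954.
And β = (1−mode)·(κ−2)+1 = 0.87×45.8+1 = 40.846.

α = 6.954, β = 40.846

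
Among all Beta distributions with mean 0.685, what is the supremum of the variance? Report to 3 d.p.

0.216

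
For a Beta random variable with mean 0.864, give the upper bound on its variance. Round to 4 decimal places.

0.1175

For fixed mean μ the Beta variance is μ(1−μ)/(α+β+1), increasing as α+β decreases.
Its least upper bound (not attained) is μ(1−μ) = 0.864·0.136 = 0.1175.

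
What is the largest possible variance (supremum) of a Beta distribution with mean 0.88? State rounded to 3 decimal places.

0.106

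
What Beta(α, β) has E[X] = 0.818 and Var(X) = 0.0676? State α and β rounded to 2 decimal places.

Write ν = α+β; then α = μν and Var = μ(1−μ)/(ν+1).
ν = μ(1−μ)/Var − 1 = 0.148876/0.0676 − 1 = 1.2023.
α = 0.818·1.2023 = 0.98, β = 0.182·1.2023 = 0.22.

α = 0.98, β = 0.22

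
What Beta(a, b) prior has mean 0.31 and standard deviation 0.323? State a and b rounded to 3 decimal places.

a = 0.326, b = 0.725

First σ² = 0.104329. Setting a = μn, b = (1−μ)n with n = a+b,
μ(1−μ)/(n+1) = 0.104329 ⇒ n+1 = 0.2139/0.104329 = 2.0502 ⇒ n = 1.0502.
Hence a = 0.31×1.0502 = 0.326, b = 0.69×1.0502 = 0.725.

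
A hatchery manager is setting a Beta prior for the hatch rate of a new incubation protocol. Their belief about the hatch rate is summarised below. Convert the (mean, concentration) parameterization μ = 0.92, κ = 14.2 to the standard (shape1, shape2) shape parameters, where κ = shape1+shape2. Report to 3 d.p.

shape1 = 13.064, shape2 = 1.136

shape1 = μκ = 0.92×14.2 = 13.064 and shape2 = (1−μ)κ = 0.08×14.2 = 1.136.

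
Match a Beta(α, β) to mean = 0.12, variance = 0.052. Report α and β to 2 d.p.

By moment matching, α+β = μ(1−μ)/σ² − 1 = (0.12·0.88)/0.052 − 1 = 2.0308 − 1 = 1.0308.
Since α/(α+β) = μ, α = 0.12·1.0308 = 0.12 and β = 0.88·1.0308 = 0.91.

α = 0.12, β = 0.91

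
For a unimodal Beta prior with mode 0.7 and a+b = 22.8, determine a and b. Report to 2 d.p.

a = 15.56, b = 7.24

For a,b>1 the mode is (a−1)/(a+b−2), so a = mode·(κ−2)+1 = 0.7×20.8+1 = 15.56.
And b = (1−mode)·(κ−2)+1 = 0.3×20.8+1 = 7.24.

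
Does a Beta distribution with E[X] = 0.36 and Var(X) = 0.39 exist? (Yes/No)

No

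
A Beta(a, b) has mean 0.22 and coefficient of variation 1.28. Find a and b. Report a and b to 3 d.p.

a = 0.256, b = 0.908

Var = (CV·μ)² = (1.28×0.22)² = 0.079299.
a+b = μ(1−μ)/Var − 1 = 0.1716/0.079299 − 1 = 1.1640.
Thus a = 0.22·1.1640 = 0.256 and b = 0.78·1.1640 = 0.908.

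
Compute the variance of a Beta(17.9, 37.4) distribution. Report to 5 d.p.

0.00389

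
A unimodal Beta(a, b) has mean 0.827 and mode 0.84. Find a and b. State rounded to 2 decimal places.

a = 43.26, b = 9.05

With s = a+b: μ = a/s and mode = (a−1)/(s−2). Eliminating a = μs,
μs − 1 = m(s−2) ⇒ s(μ−m) = 1−2m ⇒ s = -0.68/-0.013 = 52.3077.
So a = μs = 43.26, b = (1−μ)s = 9.05.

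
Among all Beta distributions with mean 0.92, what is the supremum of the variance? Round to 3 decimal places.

Var = μ(1−μ)/(α+β+1), which approaches μ(1−μ) as α+β → 0.
So the supremum is μ(1−μ) = 0.92×0.08 = 0.074.

0.074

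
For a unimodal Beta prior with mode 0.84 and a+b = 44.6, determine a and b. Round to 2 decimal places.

Since the density peak of Beta(a,b) is at (a−1)/(a+b−2),
a = 1 + 0.84(44.6−2) = 36.78 and b = 44.6 − 36.78 = 7.82.

a = 36.78, b = 7.82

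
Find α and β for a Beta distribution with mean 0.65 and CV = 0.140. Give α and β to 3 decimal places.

α = 17.207, β = 9.265

σ = CV·μ = 0.140×0.65 = 0.09100, so σ² = 0.008281.
s+1 = μ(1−μ)/σ² = 0.2275/0.008281 = 27.4725, so s = α+β = 26.4725.
α = μs = 17.207, β = (1−μ)s = 9.265.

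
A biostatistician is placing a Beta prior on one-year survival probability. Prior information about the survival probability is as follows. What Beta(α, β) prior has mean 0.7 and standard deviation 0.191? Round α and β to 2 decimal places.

First σ² = 0.036481. Setting α = μn, β = (1−μ)n with n = α+β,
μ(1−μ)/(n+1) = 0.036481 ⇒ n+1 = 0.21/0.036481 = 5.7564 ⇒ n = 4.7564.
Hence α = 0.7×4.7564 = 3.33, β = 0.3×4.7564 = 1.43.

α = 3.33, β = 1.43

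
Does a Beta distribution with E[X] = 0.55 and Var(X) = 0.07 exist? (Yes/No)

Yes

For any Beta, Var(X) < E[X]·(1−E[X]).
Here μ(1−μ) = 0.55×0.45 = 0.2475, and 0.07 < 0.2475.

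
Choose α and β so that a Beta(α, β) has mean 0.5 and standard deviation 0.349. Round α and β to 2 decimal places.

α = 0.53, β = 0.53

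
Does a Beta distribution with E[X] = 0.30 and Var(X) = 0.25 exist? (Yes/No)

No

For any Beta, Var(X) < E[X]·(1−E[X]).
Here μ(1−μ) = 0.30×0.70 = 0.2100, and 0.25 ≥ 0.2100.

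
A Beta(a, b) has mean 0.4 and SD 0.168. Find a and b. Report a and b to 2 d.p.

σ² = 0.168² = 0.028224.
With s = a+b, Var = μ(1−μ)/(s+1), so s+1 = (0.4×0.6)/0.028224 = 8.5034 and s = 7.5034.
a = μs = 3.00, b = (1−μ)s = 4.50.

a = 3.00, b = 4.50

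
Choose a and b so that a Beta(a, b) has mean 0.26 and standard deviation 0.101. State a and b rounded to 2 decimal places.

a = 4.64, b = 13.22

First σ² = 0.010201. Setting a = μn, b = (1−μ)n with n = a+b,
μ(1−μ)/(n+1) = 0.010201 ⇒ n+1 = 0.1924/0.010201 = 18.8609 ⇒ n = 17.8609.
Hence a = 0.26×17.8609 = 4.64, b = 0.74×17.8609 = 13.22.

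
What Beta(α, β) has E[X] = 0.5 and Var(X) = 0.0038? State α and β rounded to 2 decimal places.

By moment matching, α+β = μ(1−μ)/σ² − 1 = (0.5·0.5)/0.0038 − 1 = 65.7895 − 1 = 64.7895.
Since α/(α+β) = μ, α = 0.5·64.7895 = 32.39 and β = 0.5·64.7895 = 32.39.

α = 32.39, β = 32.39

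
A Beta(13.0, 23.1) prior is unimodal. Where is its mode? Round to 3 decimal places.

The density x^(α−1)(1−x)^(β−1) is maximised at (α−1)/(α+β−2) = 12.0/34.1 = 0.352.

0.352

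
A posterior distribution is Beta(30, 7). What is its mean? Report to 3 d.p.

The Beta mean is α/(α+β) = 30/(30+7) = 0.811.

0.811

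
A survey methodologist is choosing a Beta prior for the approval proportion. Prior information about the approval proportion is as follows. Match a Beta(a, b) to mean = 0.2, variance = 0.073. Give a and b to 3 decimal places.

Let s = a+b. The Beta variance is μ(1−μ)/(s+1).
So s+1 = μ(1−μ)/σ² = (0.2×0.8)/0.073 = 0.16/0.073 = 2.1918, giving s = 1.1918.
Then a = μs = 0.2×1.1918 = 0.238 and b = (1−μ)s = 0.8×1.1918 = 0.953.

a = 0.238, b = 0.953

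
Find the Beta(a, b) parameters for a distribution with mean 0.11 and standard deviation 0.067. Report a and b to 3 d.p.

a = 2.289, b = 18.520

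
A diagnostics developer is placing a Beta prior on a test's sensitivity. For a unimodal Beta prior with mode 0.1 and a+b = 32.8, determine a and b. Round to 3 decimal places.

a = 4.080, b = 28.720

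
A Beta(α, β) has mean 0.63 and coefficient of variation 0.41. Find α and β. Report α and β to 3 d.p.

α = 1.571, β = 0.923

Var = (CV·μ)² = (0.41×0.63)² = 0.066719.
α+β = μ(1−μ)/Var − 1 = 0.2331/0.066719 − 1 = 2.4938.
Thus α = 0.63·2.4938 = 1.571 and β = 0.37·2.4938 = 0.923.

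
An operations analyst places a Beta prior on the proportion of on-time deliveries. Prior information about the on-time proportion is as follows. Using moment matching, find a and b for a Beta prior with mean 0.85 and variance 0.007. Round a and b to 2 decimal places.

a = 14.63, b = 2.58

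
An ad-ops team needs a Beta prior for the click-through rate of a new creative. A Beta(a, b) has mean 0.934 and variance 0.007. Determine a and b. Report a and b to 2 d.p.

a = 7.29, b = 0.52

By moment matching, a+b = μ(1−μ)/σ² − 1 = (0.934·0.066)/0.007 − 1 = 8.8063 − 1 = 7.8063.
Since a/(a+b) = μ, a = 0.934·7.8063 = 7.29 and b = 0.066·7.8063 = 0.52.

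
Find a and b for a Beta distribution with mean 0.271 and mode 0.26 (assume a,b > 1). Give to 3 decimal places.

a = 11.825, b = 31.811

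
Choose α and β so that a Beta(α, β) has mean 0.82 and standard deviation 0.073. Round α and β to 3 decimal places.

α = 21.892, β = 4.806

σ² = 0.073² = 0.005329.
With s = α+β, Var = μ(1−μ)/(s+1), so s+1 = (0.82×0.18)/0.005329 = 27.6975 and s = 26.6975.
α = μs = 21.892, β = (1−μ)s = 4.806.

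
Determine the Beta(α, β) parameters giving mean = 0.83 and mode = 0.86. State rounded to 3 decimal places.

With s = α+β: μ = α/s and mode = (α−1)/(s−2). Eliminating α = μs,
μs − 1 = m(s−2) ⇒ s(μ−m) = 1−2m ⇒ s = -0.72/-0.03 = 24.0000.
So α = μs = 19.920, β = (1−μ)s = 4.080.

α = 19.920, β = 4.080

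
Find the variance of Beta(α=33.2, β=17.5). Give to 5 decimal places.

0.00437

α+β = 50.7 and αβ = 581.00, so Var = αβ/[(α+β)²(α+β+1)] = 581.00/132894.333 = 0.00437.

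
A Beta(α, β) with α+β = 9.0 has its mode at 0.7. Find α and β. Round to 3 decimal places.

α = 5.900, β = 3.100

For α,β>1 the mode is (α−1)/(α+β−2), so α = mode·(κ−2)+1 = 0.7×7.0+1 = 5.900.
And β = (1−mode)·(κ−2)+1 = 0.3×7.0+1 = 3.100.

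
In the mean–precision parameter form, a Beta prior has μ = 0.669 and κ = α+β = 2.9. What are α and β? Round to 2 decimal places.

α = μκ = 0.669×2.9 = 1.94 and β = (1−μ)κ = 0.331×2.9 = 0.96.

α = 1.94, β = 0.96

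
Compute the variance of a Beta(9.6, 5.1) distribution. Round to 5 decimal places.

0.01443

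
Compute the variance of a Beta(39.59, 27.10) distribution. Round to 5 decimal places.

α+β = 66.69 and αβ = 1072.8890, so Var = αβ/[(α+β)²(α+β+1)] = 1072.8890/301055.072409 = 0.00356.

0.00356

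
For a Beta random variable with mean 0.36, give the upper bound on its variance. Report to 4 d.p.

0.2304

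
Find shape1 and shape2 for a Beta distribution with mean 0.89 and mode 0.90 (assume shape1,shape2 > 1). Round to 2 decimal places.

shape1 = 71.20, shape2 = 8.80

With s = shape1+shape2: μ = shape1/s and mode = (shape1−1)/(s−2). Eliminating shape1 = μs,
μs − 1 = m(s−2) ⇒ s(μ−m) = 1−2m ⇒ s = -0.80/-0.01 = 80.0000.
So shape1 = μs = 71.20, shape2 = (1−μ)s = 8.80.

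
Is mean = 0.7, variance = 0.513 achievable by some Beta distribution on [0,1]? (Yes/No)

No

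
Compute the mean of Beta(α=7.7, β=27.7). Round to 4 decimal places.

E[X] = α/(α+β) = 7.7/35.4 = 0.2175.

0.2175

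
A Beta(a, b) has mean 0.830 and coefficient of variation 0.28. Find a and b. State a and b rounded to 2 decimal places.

σ = CV·μ = 0.28×0.830 = 0.23240, so σ² = 0.054010.
s+1 = μ(1−μ)/σ² = 0.141100/0.054010 = 2.6125, so s = a+b = 1.6125.
a = μs = 1.34, b = (1−μ)s = 0.27.

a = 1.34, b = 0.27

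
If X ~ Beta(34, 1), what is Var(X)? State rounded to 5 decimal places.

Var = αβ/[(α+β)²(α+β+1)] = (34×1)/(35²×36) = 34/44100 = 0.00077.

0.00077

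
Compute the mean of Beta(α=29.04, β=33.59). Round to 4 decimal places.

0.4637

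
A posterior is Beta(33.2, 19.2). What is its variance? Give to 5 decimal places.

α+β = 52.4 and αβ = 637.44, so Var = αβ/[(α+β)²(α+β+1)] = 637.44/146623.584 = 0.00435.

0.00435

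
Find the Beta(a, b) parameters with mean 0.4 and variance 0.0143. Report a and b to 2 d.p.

Let s = a+b. The Beta variance is μ(1−μ)/(s+1).
So s+1 = μ(1−μ)/σ² = (0.4×0.6)/0.0143 = 0.24/0.0143 = 16.7832, giving s = 15.7832.
Then a = μs = 0.4×15.7832 = 6.31 and b = (1−μ)s = 0.6×15.7832 = 9.47.

a = 6.31, b = 9.47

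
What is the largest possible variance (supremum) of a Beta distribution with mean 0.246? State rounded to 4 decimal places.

0.1855

For fixed mean μ the Beta variance is μ(1−μ)/(α+β+1), increasing as α+β decreases.
Its least upper bound (not attained) is μ(1−μ) = 0.246·0.754 = 0.1855.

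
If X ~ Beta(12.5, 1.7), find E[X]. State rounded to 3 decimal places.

0.880

The Beta mean is α/(α+β) = 12.5/(12.5+1.7) = 0.880.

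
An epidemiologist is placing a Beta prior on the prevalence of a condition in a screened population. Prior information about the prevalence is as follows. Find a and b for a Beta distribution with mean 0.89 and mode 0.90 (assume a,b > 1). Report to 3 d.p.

a = 71.200, b = 8.800

Let s = a+b. Mean gives a = μs = 0.89s; mode gives (a−1)/(s−2) = 0.90.
Substituting: 0.89s − 1 = 0.90(s−2) = 0.90s − 1.80, so -0.01s = -0.80 and s = 80.0000.
Then a = 0.89×80.0000 = 71.200 and b = s−a = 8.800.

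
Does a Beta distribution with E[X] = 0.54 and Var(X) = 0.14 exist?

Yes

For any Beta, Var(X) < E[X]·(1−E[X]).
Here μ(1−μ) = 0.54×0.46 = 0.2484, and 0.14 < 0.2484.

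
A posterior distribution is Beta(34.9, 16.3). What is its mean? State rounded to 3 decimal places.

The Beta mean is α/(α+β) = 34.9/(34.9+16.3) = 0.682.

0.682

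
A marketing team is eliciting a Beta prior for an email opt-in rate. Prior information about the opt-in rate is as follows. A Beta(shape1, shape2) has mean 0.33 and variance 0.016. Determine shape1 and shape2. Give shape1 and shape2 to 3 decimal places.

shape1 = 4.230, shape2 = 8.589

Write ν = shape1+shape2; then shape1 = μν and Var = μ(1−μ)/(ν+1).
ν = μ(1−μ)/Var − 1 = 0.2211/0.016 − 1 = 12.8187.
shape1 = 0.33·12.8187 = 4.230, shape2 = 0.67·12.8187 = 8.589.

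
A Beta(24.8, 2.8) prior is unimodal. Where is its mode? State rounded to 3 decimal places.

0.930

The density x^(α−1)(1−x)^(β−1) is maximised at (α−1)/(α+β−2) = 23.8/25.6 = 0.930.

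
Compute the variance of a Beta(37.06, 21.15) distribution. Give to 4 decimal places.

0.0039

μ = 37.06/58.21 = 0.636660; Var = μ(1−μ)/(α+β+1) = 0.2313239/59.21 = 0.0039.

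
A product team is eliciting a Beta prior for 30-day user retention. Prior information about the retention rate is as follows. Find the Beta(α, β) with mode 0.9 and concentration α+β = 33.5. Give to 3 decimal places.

α = 29.350, β = 4.150

Since the density peak of Beta(α,β) is at (α−1)/(α+β−2),
α = 1 + 0.9(33.5−2) = 29.350 and β = 33.5 − 29.350 = 4.150.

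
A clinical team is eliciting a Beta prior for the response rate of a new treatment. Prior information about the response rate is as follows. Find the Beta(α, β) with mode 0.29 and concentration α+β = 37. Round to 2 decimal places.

α = 11.15, β = 25.85

Mode = (α−1)/(κ−2) with κ = α+β, so α−1 = 0.29·35 = 10.15.
α = 11.15; β = κ − α = 25.85.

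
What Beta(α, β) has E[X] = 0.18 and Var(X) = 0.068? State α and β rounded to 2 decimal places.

α = 0.21, β = 0.96

Write ν = α+β; then α = μν and Var = μ(1−μ)/(ν+1).
ν = μ(1−μ)/Var − 1 = 0.1476/0.068 − 1 = 1.1706.
α = 0.18·1.1706 = 0.21, β = 0.82·1.1706 = 0.96.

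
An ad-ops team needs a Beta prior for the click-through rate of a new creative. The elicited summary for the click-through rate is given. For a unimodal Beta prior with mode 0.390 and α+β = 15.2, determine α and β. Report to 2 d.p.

α = 6.15, β = 9.05

For α,β>1 the mode is (α−1)/(α+β−2), so α = mode·(κ−2)+1 = 0.390×13.2+1 = 6.15.
And β = (1−mode)·(κ−2)+1 = 0.610×13.2+1 = 9.05.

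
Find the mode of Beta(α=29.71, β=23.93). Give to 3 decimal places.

The density x^(α−1)(1−x)^(β−1) is maximised at (α−1)/(α+β−2) = 28.71/51.64 = 0.556.

0.556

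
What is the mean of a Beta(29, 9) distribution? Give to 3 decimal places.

E[X] = α/(α+β) = 29/38 = 0.763.

0.763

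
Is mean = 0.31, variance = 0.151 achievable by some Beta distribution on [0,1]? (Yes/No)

Yes

The Beta variance bound is σ² < μ(1−μ).
Here μ(1−μ) = 0.31×0.69 = 0.2139, and 0.151 < 0.2139.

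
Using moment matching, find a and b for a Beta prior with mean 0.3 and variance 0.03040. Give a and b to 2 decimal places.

a = 1.77, b = 4.14

Let s = a+b. The Beta variance is μ(1−μ)/(s+1).
So s+1 = μ(1−μ)/σ² = (0.3×0.7)/0.03040 = 0.21/0.03040 = 6.9079, giving s = 5.9079.
Then a = μs = 0.3×5.9079 = 1.77 and b = (1−μ)s = 0.7×5.9079 = 4.14.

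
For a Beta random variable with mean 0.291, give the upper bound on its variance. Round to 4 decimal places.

0.2063

Var = μ(1−μ)/(α+β+1), which approaches μ(1−μ) as α+β → 0.
So the supremum is μ(1−μ) = 0.291×0.709 = 0.2063.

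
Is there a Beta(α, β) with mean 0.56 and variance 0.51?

No

A Beta with mean μ has variance μ(1−μ)/(α+β+1) < μ(1−μ).
Here μ(1−μ) = 0.56×0.44 = 0.2464, and 0.51 ≥ 0.2464.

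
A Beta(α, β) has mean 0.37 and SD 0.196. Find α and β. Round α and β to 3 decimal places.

α = 1.875, β = 3.193

First σ² = 0.038416. Setting α = μn, β = (1−μ)n with n = α+β,
μ(1−μ)/(n+1) = 0.038416 ⇒ n+1 = 0.2331/0.038416 = 6.0678 ⇒ n = 5.0678.
Hence α = 0.37×5.0678 = 1.875, β = 0.63×5.0678 = 3.193.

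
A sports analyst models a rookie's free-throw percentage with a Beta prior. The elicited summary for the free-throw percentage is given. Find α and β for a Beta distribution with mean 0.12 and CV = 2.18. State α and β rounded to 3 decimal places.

σ = CV·μ = 2.18×0.12 = 0.26160, so σ² = 0.068435.
s+1 = μ(1−μ)/σ² = 0.1056/0.068435 = 1.5431, so s = α+β = 0.5431.
α = μs = 0.065, β = (1−μ)s = 0.478.

α = 0.065, β = 0.478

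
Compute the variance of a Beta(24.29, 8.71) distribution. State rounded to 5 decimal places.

α+β = 33.00 and αβ = 211.5659, so Var = αβ/[(α+β)²(α+β+1)] = 211.5659/37026.000000 = 0.00571.

0.00571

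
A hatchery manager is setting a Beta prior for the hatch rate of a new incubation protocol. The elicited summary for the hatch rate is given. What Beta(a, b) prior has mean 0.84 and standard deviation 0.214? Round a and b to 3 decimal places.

First σ² = 0.045796. Setting a = μn, b = (1−μ)n with n = a+b,
μ(1−μ)/(n+1) = 0.045796 ⇒ n+1 = 0.1344/0.045796 = 2.9348 ⇒ n = 1.9348.
Hence a = 0.84×1.9348 = 1.625, b = 0.16×1.9348 = 0.310.

a = 1.625, b = 0.310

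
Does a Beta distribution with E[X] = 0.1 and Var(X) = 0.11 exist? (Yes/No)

No

The Beta variance bound is σ² < μ(1−μ).
Here μ(1−μ) = 0.1×0.9 = 0.09, and 0.11 ≥ 0.09.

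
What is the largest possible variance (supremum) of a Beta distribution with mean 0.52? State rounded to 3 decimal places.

Var = μ(1−μ)/(α+β+1), which approaches μ(1−μ) as α+β → 0.
So the supremum is μ(1−μ) = 0.52×0.48 = 0.250.

0.250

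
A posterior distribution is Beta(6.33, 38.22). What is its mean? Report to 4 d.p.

0.1421

E[X] = α/(α+β) = 6.33/44.55 = 0.1421.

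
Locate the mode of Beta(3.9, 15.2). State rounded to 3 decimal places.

The density x^(α−1)(1−x)^(β−1) is maximised at (α−1)/(α+β−2) = 2.9/17.1 = 0.170.

0.170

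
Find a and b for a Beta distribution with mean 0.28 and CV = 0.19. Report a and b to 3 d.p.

Var = (CV·μ)² = (0.19×0.28)² = 0.002830.
a+b = μ(1−μ)/Var − 1 = 0.2016/0.002830 − 1 = 70.2307.
Thus a = 0.28·70.2307 = 19.665 and b = 0.72·70.2307 = 50.566.

a = 19.665, b = 50.566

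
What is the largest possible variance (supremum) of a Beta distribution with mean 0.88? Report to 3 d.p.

Var = μ(1−μ)/(α+β+1), which approaches μ(1−μ) as α+β → 0.
So the supremum is μ(1−μ) = 0.88×0.12 = 0.106.

0.106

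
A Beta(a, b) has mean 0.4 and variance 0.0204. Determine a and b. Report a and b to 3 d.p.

Let s = a+b. The Beta variance is μ(1−μ)/(s+1).
So s+1 = μ(1−μ)/σ² = (0.4×0.6)/0.0204 = 0.24/0.0204 = 11.7647, giving s = 10.7647.
Then a = μs = 0.4×10.7647 = 4.306 and b = (1−μ)s = 0.6×10.7647 = 6.459.

a = 4.306, b = 6.459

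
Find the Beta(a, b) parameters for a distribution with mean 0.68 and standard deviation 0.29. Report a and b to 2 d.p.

a = 1.08, b = 0.51

First σ² = 0.0841. Setting a = μn, b = (1−μ)n with n = a+b,
μ(1−μ)/(n+1) = 0.0841 ⇒ n+1 = 0.2176/0.0841 = 2.5874 ⇒ n = 1.5874.
Hence a = 0.68×1.5874 = 1.08, b = 0.32×1.5874 = 0.51.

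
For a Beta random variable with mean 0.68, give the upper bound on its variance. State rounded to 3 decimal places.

Var = μ(1−μ)/(α+β+1), which approaches μ(1−μ) as α+β → 0.
So the supremum is μ(1−μ) = 0.68×0.32 = 0.218.

0.218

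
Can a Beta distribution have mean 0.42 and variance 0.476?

No

The Beta variance bound is σ² < μ(1−μ).
Here μ(1−μ) = 0.42×0.58 = 0.2436, and 0.476 ≥ 0.2436.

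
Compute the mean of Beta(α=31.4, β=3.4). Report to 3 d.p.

E[X] = α/(α+β) = 31.4/34.8 = 0.902.

0.902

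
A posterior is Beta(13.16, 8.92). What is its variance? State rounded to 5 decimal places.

Var = αβ/[(α+β)²(α+β+1)] = (13.16×8.92)/(22.08²×23.08) = 117.3872/11252.109312 = 0.01043.

0.01043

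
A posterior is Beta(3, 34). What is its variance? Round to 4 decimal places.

0.0020

μ = 3/37 = 0.081081; Var = μ(1−μ)/(α+β+1) = 0.0745069/38 = 0.0020.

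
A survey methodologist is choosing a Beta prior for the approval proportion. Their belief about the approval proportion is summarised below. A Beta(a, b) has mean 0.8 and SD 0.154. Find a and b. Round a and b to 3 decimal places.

a = 4.597, b = 1.149

Variance = 0.154² = 0.023716. The moment-matching identity a+b = μ(1−μ)/Var − 1 gives
a+b = 0.16/0.023716 − 1 = 5.7465, so a = μ·5.7465 = 4.597 and b = (1−μ)·5.7465 = 1.149.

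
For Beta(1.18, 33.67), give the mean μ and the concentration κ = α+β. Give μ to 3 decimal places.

κ = α+β = 1.18+33.67 = 34.85; μ = α/κ = 1.18/34.85 = 0.034.

μ = 0.034, κ = 34.85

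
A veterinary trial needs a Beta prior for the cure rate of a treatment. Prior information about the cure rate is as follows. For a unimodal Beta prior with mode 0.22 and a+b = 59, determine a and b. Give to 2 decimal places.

Since the density peak of Beta(a,b) is at (a−1)/(a+b−2),
a = 1 + 0.22(59−2) = 13.54 and b = 59 − 13.54 = 45.46.

a = 13.54, b = 45.46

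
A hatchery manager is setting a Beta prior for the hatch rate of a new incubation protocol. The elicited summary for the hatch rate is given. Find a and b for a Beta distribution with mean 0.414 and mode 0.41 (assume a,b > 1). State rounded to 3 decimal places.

a = 18.630, b = 26.370

Let s = a+b. Mean gives a = μs = 0.414s; mode gives (a−1)/(s−2) = 0.41.
Substituting: 0.414s − 1 = 0.41(s−2) = 0.41s − 0.82, so 0.004s = 0.18 and s = 45.0000.
Then a = 0.414×45.0000 = 18.630 and b = s−a = 26.370.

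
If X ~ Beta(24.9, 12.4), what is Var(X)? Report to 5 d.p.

μ = 24.9/37.3 = 0.667560; Var = μ(1−μ)/(α+β+1) = 0.2219235/38.3 = 0.00579.

0.00579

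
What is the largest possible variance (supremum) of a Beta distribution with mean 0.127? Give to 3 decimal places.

Var = μ(1−μ)/(α+β+1), which approaches μ(1−μ) as α+β → 0.
So the supremum is μ(1−μ) = 0.127×0.873 = 0.111.

0.111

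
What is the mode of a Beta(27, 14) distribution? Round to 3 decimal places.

The density x^(α−1)(1−x)^(β−1) is maximised at (α−1)/(α+β−2) = 26/39 = 0.667.

0.667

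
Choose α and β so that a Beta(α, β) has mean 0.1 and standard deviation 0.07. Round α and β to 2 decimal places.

Variance = 0.07² = 0.0049. The moment-matching identity α+β = μ(1−μ)/Var − 1 gives
α+β = 0.09/0.0049 − 1 = 17.3673, so α = μ·17.3673 = 1.74 and β = (1−μ)·17.3673 = 15.63.

α = 1.74, β = 15.63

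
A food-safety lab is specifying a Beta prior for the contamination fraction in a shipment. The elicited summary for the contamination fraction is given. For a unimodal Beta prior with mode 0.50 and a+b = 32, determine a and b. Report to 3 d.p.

Since the density peak of Beta(a,b) is at (a−1)/(a+b−2),
a = 1 + 0.50(32−2) = 16.000 and b = 32 − 16.000 = 16.000.

a = 16.000, b = 16.000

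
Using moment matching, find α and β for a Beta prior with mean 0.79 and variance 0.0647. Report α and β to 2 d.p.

α = 1.24, β = 0.33

By moment matching, α+β = μ(1−μ)/σ² − 1 = (0.79·0.21)/0.0647 − 1 = 2.5641 − 1 = 1.5641.
Since α/(α+β) = μ, α = 0.79·1.5641 = 1.24 and β = 0.21·1.5641 = 0.33.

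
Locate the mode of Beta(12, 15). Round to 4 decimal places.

0.4400

With α,β > 1, mode = (α−1)/(α+β−2) = 11/25 = 0.4400.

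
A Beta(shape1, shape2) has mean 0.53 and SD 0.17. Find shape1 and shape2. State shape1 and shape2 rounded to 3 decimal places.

shape1 = 4.038, shape2 = 3.581

Variance = 0.17² = 0.0289. The moment-matching identity shape1+shape2 = μ(1−μ)/Var − 1 gives
shape1+shape2 = 0.2491/0.0289 − 1 = 7.6194, so shape1 = μ·7.6194 = 4.038 and shape2 = (1−μ)·7.6194 = 3.581.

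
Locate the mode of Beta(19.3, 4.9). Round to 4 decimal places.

0.8243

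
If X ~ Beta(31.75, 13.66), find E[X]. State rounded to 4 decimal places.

0.6992

E[X] = α/(α+β) = 31.75/45.41 = 0.6992.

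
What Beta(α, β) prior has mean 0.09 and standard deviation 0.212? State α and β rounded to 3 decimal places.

α = 0.074, β = 0.748

Variance = 0.212² = 0.044944. The moment-matching identity α+β = μ(1−μ)/Var − 1 gives
α+β = 0.0819/0.044944 − 1 = 0.8223, so α = μ·0.8223 = 0.074 and β = (1−μ)·0.8223 = 0.748.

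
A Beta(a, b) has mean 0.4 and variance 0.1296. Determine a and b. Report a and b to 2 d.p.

Let s = a+b. The Beta variance is μ(1−μ)/(s+1).
So s+1 = μ(1−μ)/σ² = (0.4×0.6)/0.1296 = 0.24/0.1296 = 1.8519, giving s = 0.8519.
Then a = μs = 0.4×0.8519 = 0.34 and b = (1−μ)s = 0.6×0.8519 = 0.51.

a = 0.34, b = 0.51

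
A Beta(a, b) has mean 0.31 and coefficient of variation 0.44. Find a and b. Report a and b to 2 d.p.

σ = CV·μ = 0.44×0.31 = 0.13640, so σ² = 0.018605.
s+1 = μ(1−μ)/σ² = 0.2139/0.018605 = 11.4969, so s = a+b = 10.4969.
a = μs = 3.25, b = (1−μ)s = 7.24.

a = 3.25, b = 7.24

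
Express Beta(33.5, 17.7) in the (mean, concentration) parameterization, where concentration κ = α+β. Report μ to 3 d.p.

κ = α+β = 33.5+17.7 = 51.2; μ = α/κ = 33.5/51.2 = 0.654.

μ = 0.654, κ = 51.2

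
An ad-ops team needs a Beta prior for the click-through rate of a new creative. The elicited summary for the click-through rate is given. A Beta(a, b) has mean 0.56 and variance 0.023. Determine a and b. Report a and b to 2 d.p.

a = 5.44, b = 4.27

Let s = a+b. The Beta variance is μ(1−μ)/(s+1).
So s+1 = μ(1−μ)/σ² = (0.56×0.44)/0.023 = 0.2464/0.023 = 10.7130, giving s = 9.7130.
Then a = μs = 0.56×9.7130 = 5.44 and b = (1−μ)s = 0.44×9.7130 = 4.27.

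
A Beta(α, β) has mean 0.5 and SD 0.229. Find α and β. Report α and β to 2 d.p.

First σ² = 0.052441. Setting α = μn, β = (1−μ)n with n = α+β,
μ(1−μ)/(n+1) = 0.052441 ⇒ n+1 = 0.25/0.052441 = 4.7673 ⇒ n = 3.7673.
Hence α = 0.5×3.7673 = 1.88, β = 0.5×3.7673 = 1.88.

α = 1.88, β = 1.88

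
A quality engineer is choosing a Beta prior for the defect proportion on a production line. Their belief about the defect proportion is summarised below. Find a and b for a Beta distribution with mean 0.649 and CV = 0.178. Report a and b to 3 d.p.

σ = CV·μ = 0.178×0.649 = 0.11552, so σ² = 0.013345.
s+1 = μ(1−μ)/σ² = 0.227799/0.013345 = 17.0696, so s = a+b = 16.0696.
a = μs = 10.429, b = (1−μ)s = 5.640.

a = 10.429, b = 5.640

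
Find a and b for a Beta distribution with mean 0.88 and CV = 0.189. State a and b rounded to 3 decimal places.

Var = (CV·μ)² = (0.189×0.88)² = 0.027662.
a+b = μ(1−μ)/Var − 1 = 0.1056/0.027662 − 1 = 2.8175.
Thus a = 0.88·2.8175 = 2.479 and b = 0.12·2.8175 = 0.338.

a = 2.479, b = 0.338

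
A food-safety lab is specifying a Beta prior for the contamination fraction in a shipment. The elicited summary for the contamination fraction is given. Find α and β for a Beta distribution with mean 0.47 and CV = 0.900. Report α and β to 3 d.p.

α = 0.184, β = 0.208

Var = (CV·μ)² = (0.900×0.47)² = 0.178929.
α+β = μ(1−μ)/Var − 1 = 0.2491/0.178929 − 1 = 0.3922.
Thus α = 0.47·0.3922 = 0.184 and β = 0.53·0.3922 = 0.208.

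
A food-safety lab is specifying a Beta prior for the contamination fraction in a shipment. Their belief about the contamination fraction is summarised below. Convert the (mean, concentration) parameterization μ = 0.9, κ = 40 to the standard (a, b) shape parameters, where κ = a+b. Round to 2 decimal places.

Split κ in proportion μ : (1−μ): a = 0.9·40 = 36.00, b = 40 − 36.00 = 4.00.

a = 36.00, b = 4.00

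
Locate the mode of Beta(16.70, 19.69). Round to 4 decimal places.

With α,β > 1, mode = (α−1)/(α+β−2) = 15.70/34.39 = 0.4565.

0.4565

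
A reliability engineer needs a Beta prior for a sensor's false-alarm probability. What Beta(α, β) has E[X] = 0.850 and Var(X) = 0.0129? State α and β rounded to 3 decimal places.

Let s = α+β. The Beta variance is μ(1−μ)/(s+1).
So s+1 = μ(1−μ)/σ² = (0.850×0.150)/0.0129 = 0.127500/0.0129 = 9.8837, giving s = 8.8837.
Then α = μs = 0.850×8.8837 = 7.551 and β = (1−μ)s = 0.150×8.8837 = 1.333.

α = 7.551, β = 1.333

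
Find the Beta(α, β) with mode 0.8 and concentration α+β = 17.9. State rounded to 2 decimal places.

α = 13.72, β = 4.18

Since the density peak of Beta(α,β) is at (α−1)/(α+β−2),
α = 1 + 0.8(17.9−2) = 13.72 and β = 17.9 − 13.72 = 4.18.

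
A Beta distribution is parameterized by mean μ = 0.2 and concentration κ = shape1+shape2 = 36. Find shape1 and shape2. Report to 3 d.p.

shape1 = 7.200, shape2 = 28.800

shape1 = μκ = 0.2×36 = 7.200 and shape2 = (1−μ)κ = 0.8×36 = 28.800.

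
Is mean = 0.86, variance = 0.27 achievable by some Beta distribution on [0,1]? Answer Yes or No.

No

For any Beta, Var(X) < E[X]·(1−E[X]).
Here μ(1−μ) = 0.86×0.14 = 0.1204, and 0.27 ≥ 0.1204.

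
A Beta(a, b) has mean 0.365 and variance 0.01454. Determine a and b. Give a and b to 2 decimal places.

a = 5.45, b = 9.49

Write ν = a+b; then a = μν and Var = μ(1−μ)/(ν+1).
ν = μ(1−μ)/Var − 1 = 0.231775/0.01454 − 1 = 14.9405.
a = 0.365·14.9405 = 5.45, b = 0.635·14.9405 = 9.49.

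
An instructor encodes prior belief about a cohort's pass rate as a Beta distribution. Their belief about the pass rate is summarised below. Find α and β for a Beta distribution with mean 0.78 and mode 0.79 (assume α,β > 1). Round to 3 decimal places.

α = 45.240, β = 12.760

Let s = α+β. Mean gives α = μs = 0.78s; mode gives (α−1)/(s−2) = 0.79.
Substituting: 0.78s − 1 = 0.79(s−2) = 0.79s − 1.58, so -0.01s = -0.58 and s = 58.0000.
Then α = 0.78×58.0000 = 45.240 and β = s−α = 12.760.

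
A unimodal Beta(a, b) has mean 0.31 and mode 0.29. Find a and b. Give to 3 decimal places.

a = 6.510, b = 14.490

Let s = a+b. Mean gives a = μs = 0.31s; mode gives (a−1)/(s−2) = 0.29.
Substituting: 0.31s − 1 = 0.29(s−2) = 0.29s − 0.58, so 0.02s = 0.42 and s = 21.0000.
Then a = 0.31×21.0000 = 6.510 and b = s−a = 14.490.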